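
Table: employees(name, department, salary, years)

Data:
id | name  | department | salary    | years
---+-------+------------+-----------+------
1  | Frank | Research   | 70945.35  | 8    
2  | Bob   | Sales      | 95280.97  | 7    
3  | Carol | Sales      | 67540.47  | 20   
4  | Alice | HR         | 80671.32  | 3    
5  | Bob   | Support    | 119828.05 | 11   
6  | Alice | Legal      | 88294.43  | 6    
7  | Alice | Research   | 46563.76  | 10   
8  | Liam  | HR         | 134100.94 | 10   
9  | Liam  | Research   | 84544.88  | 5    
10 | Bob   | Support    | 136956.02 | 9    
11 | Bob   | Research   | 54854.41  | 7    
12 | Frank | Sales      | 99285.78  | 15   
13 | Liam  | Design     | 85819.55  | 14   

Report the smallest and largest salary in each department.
SELECT department, MIN(salary), MAX(salary)
FROM employees
GROUP BY department

Result:
  Design: min=85819.55, max=85819.55
  HR: min=80671.32, max=134100.94
  Legal: min=88294.43, max=88294.43
  Research: min=46563.76, max=84544.88
  Sales: min=67540.47, max=99285.78
  Support: min=119828.05, max=136956.02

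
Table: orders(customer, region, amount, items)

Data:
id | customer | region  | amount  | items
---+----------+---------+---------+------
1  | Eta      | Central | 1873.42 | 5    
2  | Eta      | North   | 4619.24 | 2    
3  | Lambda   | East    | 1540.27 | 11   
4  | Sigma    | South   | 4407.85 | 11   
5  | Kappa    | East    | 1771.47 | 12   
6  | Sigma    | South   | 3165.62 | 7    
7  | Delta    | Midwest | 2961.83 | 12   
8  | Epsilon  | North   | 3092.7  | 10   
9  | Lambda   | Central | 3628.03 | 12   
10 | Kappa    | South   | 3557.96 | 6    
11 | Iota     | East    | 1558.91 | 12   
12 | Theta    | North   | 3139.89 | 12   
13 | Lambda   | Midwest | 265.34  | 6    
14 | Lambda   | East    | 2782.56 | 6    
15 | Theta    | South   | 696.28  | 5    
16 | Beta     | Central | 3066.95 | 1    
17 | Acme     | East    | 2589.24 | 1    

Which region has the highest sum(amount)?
SELECT region, SUM(amount) as val
FROM orders
GROUP BY region
ORDER BY val DESC
LIMIT 1

Result: South with sum(amount) = 11827.71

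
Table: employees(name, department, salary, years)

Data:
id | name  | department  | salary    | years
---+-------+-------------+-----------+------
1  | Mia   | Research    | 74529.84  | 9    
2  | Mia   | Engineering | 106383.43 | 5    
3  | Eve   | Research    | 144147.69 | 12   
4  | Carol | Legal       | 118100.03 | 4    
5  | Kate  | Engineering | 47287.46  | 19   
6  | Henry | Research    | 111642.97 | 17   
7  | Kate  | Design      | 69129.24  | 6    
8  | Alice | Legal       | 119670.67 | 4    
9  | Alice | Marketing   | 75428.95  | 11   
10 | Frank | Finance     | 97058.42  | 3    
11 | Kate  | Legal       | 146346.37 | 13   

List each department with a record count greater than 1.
SELECT department, COUNT(*) as cnt
FROM employees
GROUP BY department
HAVING COUNT(*) > 1

Result:
  Engineering: 2
  Legal: 3
  Research: 3

Note: HAVING filters groups after aggregation, WHERE filters rows before.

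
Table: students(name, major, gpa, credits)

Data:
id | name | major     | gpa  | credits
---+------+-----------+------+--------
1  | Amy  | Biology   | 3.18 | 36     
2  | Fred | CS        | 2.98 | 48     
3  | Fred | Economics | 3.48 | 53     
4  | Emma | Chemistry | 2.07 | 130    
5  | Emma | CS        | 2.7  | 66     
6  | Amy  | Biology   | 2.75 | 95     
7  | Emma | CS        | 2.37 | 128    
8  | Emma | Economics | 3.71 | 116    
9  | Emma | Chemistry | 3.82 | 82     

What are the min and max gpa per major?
SELECT major, MIN(gpa), MAX(gpa)
FROM students
GROUP BY major

Result:
  Biology: min=2.75, max=3.18
  CS: min=2.37, max=2.98
  Chemistry: min=2.07, max=3.82
  Economics: min=3.48, max=3.71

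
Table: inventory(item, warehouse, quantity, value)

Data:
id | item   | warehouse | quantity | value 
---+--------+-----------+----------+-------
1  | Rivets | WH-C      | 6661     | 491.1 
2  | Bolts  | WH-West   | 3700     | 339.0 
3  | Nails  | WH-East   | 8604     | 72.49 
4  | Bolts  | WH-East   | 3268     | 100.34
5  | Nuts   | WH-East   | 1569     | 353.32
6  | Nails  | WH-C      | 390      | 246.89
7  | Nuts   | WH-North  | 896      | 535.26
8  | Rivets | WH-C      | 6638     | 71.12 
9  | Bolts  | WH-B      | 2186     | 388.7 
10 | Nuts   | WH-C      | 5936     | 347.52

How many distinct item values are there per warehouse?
SELECT warehouse, COUNT(DISTINCT item)
FROM inventory
GROUP BY warehouse

Result:
  WH-B: 1 distinct
  WH-C: 3 distinct
  WH-East: 3 distinct
  WH-North: 1 distinct
  WH-West: 1 distinct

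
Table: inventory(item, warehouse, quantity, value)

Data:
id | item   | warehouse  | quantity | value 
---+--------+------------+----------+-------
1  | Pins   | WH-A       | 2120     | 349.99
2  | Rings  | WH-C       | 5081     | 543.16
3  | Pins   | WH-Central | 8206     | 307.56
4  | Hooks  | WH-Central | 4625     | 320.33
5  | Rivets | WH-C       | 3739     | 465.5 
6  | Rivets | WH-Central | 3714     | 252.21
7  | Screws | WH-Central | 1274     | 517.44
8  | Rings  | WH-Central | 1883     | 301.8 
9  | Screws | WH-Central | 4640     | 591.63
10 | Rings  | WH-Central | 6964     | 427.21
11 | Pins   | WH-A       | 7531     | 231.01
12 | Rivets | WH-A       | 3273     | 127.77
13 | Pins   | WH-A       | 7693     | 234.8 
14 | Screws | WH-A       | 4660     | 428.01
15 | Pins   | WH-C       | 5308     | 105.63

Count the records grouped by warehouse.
SELECT warehouse, COUNT(*) as count
FROM inventory
GROUP BY warehouse

Result:
  WH-A: 5
  WH-C: 3
  WH-Central: 7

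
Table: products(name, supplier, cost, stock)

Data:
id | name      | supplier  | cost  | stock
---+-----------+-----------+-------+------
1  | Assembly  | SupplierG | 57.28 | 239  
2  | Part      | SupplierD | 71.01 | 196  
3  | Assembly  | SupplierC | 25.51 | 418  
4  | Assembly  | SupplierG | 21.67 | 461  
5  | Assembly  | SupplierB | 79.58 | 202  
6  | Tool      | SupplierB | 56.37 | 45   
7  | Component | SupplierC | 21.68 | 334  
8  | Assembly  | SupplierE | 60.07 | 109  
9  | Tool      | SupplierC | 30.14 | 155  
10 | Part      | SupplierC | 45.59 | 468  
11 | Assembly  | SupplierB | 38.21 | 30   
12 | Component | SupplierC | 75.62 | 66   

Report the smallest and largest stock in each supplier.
SELECT supplier, MIN(stock), MAX(stock)
FROM products
GROUP BY supplier

Result:
  SupplierB: min=30, max=202
  SupplierC: min=66, max=468
  SupplierD: min=196, max=196
  SupplierE: min=109, max=109
  SupplierG: min=239, max=461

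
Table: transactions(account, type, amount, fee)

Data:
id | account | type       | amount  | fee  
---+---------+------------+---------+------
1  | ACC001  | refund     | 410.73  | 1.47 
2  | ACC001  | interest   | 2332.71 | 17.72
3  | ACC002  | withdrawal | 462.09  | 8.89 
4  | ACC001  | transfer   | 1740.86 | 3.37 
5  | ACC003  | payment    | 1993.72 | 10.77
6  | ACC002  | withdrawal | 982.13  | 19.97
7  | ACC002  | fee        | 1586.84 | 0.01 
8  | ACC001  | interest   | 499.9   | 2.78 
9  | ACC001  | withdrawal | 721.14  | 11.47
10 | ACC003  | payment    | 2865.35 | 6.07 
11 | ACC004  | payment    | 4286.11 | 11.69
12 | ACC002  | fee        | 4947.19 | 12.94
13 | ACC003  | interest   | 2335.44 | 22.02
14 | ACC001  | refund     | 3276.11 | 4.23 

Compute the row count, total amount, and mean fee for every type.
SELECT type,
       COUNT(*) as cnt,
       SUM(amount) as total_amount,
       AVG(fee) as avg_fee
FROM transactions
GROUP BY type

Result:
  fee: 2 records, 6534.03 total amount, 6.48 avg fee
  interest: 3 records, 5168.05 total amount, 14.17 avg fee
  payment: 3 records, 9145.18 total amount, 9.51 avg fee
  refund: 2 records, 3686.84 total amount, 2.85 avg fee
  transfer: 1 records, 1740.86 total amount, 3.37 avg fee
  withdrawal: 3 records, 2165.36 total amount, 13.44 avg fee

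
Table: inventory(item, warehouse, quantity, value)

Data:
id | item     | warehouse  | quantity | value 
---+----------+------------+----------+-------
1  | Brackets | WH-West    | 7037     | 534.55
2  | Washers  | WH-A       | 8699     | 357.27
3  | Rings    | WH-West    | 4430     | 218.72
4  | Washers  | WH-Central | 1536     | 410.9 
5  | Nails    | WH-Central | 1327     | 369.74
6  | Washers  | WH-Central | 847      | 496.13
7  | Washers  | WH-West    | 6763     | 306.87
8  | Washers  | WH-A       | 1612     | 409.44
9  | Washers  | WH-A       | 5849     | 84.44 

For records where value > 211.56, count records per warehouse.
SELECT warehouse, COUNT(*)
FROM inventory
WHERE value > 211.56
GROUP BY warehouse

Note: WHERE filters rows before grouping.

Result:
  WH-A: 2
  WH-Central: 3
  WH-West: 3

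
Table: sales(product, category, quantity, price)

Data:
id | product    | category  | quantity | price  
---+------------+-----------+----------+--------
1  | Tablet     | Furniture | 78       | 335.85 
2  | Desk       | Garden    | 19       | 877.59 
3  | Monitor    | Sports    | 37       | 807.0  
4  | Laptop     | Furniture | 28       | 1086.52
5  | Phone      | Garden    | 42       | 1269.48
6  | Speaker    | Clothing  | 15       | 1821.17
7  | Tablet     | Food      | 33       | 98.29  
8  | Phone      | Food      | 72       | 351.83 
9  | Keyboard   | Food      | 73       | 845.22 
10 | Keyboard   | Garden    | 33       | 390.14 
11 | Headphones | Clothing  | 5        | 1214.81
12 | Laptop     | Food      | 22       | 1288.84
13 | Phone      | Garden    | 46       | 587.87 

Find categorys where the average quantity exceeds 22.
SELECT category, AVG(quantity)
FROM sales
GROUP BY category
HAVING AVG(quantity) > 22

Result:
  Food: avg=50.00
  Furniture: avg=53.00
  Garden: avg=35.00
  Sports: avg=37.00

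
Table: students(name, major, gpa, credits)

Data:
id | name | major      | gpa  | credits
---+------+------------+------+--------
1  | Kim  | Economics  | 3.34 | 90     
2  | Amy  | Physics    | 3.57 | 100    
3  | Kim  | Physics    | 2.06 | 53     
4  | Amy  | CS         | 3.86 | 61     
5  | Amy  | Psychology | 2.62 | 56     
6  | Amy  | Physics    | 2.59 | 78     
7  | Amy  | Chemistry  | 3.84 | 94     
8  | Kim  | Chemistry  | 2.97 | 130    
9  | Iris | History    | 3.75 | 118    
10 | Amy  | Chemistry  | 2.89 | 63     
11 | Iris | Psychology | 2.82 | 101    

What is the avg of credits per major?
SELECT major, AVG(credits) as result
FROM students
GROUP BY major

Result:
  CS: 61.00
  Chemistry: 95.67
  Economics: 90.00
  History: 118.00
  Physics: 77.00
  Psychology: 78.50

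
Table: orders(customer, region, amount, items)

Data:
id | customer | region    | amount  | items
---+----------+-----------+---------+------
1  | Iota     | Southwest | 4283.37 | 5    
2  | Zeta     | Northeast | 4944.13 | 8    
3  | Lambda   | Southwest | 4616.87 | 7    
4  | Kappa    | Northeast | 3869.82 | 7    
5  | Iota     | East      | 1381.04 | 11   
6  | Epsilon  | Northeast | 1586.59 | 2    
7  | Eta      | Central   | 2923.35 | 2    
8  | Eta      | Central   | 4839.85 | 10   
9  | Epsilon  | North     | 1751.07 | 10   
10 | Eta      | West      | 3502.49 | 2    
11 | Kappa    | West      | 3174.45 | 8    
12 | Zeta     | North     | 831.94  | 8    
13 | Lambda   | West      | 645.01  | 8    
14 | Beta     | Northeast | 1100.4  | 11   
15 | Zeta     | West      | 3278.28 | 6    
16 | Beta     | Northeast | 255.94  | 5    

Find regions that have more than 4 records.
SELECT region, COUNT(*) as cnt
FROM orders
GROUP BY region
HAVING COUNT(*) > 4

Result:
  Northeast: 5

Note: HAVING filters groups after aggregation, WHERE filters rows before.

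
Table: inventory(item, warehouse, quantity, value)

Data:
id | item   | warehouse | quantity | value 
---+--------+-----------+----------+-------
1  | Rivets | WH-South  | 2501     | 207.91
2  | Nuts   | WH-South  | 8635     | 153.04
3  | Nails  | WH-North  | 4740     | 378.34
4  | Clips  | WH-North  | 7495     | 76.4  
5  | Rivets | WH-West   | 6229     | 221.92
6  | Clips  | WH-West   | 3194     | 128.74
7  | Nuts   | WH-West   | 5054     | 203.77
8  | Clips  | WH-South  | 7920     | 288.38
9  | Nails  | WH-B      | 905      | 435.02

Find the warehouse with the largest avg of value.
SELECT warehouse, AVG(value) as val
FROM inventory
GROUP BY warehouse
ORDER BY val DESC
LIMIT 1

Result: WH-B with avg(value) = 435.02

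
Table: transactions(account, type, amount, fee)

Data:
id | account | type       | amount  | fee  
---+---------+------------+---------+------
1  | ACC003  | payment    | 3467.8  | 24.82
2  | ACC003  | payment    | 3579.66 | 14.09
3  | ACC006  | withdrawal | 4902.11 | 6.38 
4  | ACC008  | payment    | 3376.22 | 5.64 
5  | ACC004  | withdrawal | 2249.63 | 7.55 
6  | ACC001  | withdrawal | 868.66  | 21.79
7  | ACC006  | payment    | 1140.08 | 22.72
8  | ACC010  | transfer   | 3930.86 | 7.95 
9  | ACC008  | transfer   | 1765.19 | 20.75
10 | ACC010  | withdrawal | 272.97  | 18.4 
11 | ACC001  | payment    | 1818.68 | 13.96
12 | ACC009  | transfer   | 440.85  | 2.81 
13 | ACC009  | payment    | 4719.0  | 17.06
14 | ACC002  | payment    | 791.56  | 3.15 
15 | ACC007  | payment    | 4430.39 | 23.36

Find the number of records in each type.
SELECT type, COUNT(*) as count
FROM transactions
GROUP BY type

Result:
  payment: 8
  transfer: 3
  withdrawal: 4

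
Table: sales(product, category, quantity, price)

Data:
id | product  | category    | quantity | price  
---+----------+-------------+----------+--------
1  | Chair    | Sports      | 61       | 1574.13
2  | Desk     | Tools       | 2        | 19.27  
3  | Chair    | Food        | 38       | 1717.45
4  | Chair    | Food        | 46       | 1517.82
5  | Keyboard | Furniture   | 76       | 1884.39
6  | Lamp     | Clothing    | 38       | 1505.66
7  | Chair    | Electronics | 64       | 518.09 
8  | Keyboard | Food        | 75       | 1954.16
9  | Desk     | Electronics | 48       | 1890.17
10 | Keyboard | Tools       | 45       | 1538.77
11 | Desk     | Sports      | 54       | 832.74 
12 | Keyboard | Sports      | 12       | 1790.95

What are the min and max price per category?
SELECT category, MIN(price), MAX(price)
FROM sales
GROUP BY category

Result:
  Clothing: min=1505.66, max=1505.66
  Electronics: min=518.09, max=1890.17
  Food: min=1517.82, max=1954.16
  Furniture: min=1884.39, max=1884.39
  Sports: min=832.74, max=1790.95
  Tools: min=19.27, max=1538.77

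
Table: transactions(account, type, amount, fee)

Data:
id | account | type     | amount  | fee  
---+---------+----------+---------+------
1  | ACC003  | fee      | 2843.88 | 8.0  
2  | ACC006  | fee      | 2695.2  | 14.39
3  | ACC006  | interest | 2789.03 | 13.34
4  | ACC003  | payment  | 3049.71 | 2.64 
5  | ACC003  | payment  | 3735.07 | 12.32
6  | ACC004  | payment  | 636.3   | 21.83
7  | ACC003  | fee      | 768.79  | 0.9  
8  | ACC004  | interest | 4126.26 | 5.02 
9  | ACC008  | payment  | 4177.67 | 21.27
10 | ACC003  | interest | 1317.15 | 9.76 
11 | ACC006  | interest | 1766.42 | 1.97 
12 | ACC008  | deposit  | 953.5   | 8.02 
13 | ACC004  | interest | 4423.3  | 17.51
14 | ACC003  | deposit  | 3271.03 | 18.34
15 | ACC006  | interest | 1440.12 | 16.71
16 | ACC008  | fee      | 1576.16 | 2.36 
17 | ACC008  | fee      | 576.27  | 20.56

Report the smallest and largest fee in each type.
SELECT type, MIN(fee), MAX(fee)
FROM transactions
GROUP BY type

Result:
  deposit: min=8.02, max=18.34
  fee: min=0.90, max=20.56
  interest: min=1.97, max=17.51
  payment: min=2.64, max=21.83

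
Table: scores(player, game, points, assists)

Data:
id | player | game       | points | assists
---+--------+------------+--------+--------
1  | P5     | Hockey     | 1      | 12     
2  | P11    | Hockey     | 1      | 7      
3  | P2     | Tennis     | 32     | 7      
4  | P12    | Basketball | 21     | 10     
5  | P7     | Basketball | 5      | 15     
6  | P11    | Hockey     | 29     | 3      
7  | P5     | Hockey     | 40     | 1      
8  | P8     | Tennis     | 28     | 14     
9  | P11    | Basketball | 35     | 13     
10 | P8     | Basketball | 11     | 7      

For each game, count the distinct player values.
SELECT game, COUNT(DISTINCT player)
FROM scores
GROUP BY game

Result:
  Basketball: 4 distinct
  Hockey: 2 distinct
  Tennis: 2 distinct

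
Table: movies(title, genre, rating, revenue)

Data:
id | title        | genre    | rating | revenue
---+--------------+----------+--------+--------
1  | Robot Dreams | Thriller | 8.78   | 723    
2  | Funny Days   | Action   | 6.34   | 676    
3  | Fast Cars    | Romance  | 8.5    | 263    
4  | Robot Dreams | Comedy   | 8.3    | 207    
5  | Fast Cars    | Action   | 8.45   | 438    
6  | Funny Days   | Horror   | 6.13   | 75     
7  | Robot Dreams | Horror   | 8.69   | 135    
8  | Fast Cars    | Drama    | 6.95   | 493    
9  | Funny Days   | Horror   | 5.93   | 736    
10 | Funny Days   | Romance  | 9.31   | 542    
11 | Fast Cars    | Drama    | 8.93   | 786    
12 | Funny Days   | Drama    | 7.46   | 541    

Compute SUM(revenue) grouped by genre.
SELECT genre, SUM(revenue) as result
FROM movies
GROUP BY genre

Result:
  Action: 1114
  Comedy: 207
  Drama: 1820
  Horror: 946
  Romance: 805
  Thriller: 723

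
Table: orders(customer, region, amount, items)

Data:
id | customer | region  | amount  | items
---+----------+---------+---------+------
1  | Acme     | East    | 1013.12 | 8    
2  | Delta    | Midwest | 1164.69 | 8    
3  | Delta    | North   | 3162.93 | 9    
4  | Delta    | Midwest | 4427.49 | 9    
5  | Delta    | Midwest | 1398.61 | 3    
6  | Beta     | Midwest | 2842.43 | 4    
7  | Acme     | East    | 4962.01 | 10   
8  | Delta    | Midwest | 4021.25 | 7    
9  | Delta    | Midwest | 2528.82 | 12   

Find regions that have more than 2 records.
SELECT region, COUNT(*) as cnt
FROM orders
GROUP BY region
HAVING COUNT(*) > 2

Result:
  Midwest: 6

Note: HAVING filters groups after aggregation, WHERE filters rows before.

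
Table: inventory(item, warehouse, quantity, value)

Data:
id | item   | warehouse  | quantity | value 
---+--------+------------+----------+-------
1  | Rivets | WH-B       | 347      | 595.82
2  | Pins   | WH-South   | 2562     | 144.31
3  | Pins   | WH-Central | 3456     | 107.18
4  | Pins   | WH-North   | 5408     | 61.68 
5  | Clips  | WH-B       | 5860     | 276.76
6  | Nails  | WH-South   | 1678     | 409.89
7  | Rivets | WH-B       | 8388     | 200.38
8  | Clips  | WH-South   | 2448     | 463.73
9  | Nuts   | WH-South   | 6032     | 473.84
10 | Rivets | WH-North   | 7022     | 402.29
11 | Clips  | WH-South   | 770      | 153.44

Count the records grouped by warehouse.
SELECT warehouse, COUNT(*) as count
FROM inventory
GROUP BY warehouse

Result:
  WH-B: 3
  WH-Central: 1
  WH-North: 2
  WH-South: 5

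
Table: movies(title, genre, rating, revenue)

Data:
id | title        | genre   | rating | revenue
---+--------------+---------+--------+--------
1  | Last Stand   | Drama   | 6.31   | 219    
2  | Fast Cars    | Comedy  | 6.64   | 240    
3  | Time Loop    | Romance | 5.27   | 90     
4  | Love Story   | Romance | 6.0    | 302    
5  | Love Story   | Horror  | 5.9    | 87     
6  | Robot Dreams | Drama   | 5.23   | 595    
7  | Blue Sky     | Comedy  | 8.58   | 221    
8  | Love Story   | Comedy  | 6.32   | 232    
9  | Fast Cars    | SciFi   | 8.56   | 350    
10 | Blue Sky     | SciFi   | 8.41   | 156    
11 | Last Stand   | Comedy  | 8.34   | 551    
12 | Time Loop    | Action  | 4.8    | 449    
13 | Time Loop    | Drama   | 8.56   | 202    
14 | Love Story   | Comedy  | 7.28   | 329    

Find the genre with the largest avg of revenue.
SELECT genre, AVG(revenue) as val
FROM movies
GROUP BY genre
ORDER BY val DESC
LIMIT 1

Result: Action with avg(revenue) = 449.00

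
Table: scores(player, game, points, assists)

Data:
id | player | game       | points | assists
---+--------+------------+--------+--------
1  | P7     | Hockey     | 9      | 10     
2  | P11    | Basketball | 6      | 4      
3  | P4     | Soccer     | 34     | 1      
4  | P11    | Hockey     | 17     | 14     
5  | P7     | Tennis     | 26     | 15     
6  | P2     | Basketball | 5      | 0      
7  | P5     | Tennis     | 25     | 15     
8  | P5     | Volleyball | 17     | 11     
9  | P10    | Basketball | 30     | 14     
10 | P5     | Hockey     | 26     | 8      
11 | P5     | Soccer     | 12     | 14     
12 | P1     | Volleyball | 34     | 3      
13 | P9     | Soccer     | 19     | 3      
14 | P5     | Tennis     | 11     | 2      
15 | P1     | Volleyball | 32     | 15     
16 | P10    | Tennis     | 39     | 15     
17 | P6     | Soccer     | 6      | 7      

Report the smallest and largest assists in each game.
SELECT game, MIN(assists), MAX(assists)
FROM scores
GROUP BY game

Result:
  Basketball: min=0, max=14
  Hockey: min=8, max=14
  Soccer: min=1, max=14
  Tennis: min=2, max=15
  Volleyball: min=3, max=15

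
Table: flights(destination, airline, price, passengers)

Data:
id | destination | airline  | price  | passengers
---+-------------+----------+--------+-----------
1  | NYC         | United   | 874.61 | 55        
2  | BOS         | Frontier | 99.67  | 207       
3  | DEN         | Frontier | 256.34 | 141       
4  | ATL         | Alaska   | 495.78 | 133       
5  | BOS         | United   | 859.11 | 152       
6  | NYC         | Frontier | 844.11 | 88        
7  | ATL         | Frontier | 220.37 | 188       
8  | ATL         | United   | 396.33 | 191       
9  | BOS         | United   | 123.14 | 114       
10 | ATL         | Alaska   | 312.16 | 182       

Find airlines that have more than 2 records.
SELECT airline, COUNT(*) as cnt
FROM flights
GROUP BY airline
HAVING COUNT(*) > 2

Result:
  Frontier: 4
  United: 4

Note: HAVING filters groups after aggregation, WHERE filters rows before.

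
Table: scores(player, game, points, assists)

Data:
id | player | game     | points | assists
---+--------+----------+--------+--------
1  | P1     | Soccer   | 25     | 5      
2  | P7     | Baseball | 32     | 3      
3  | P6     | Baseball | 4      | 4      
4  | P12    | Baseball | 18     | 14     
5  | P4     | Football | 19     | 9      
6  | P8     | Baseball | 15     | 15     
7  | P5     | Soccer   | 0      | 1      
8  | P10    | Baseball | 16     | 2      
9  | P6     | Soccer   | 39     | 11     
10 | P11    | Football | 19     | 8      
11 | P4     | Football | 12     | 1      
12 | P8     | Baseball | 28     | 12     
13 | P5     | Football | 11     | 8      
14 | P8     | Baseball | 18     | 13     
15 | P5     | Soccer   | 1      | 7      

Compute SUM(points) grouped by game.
SELECT game, SUM(points) as result
FROM scores
GROUP BY game

Result:
  Baseball: 131
  Football: 61
  Soccer: 65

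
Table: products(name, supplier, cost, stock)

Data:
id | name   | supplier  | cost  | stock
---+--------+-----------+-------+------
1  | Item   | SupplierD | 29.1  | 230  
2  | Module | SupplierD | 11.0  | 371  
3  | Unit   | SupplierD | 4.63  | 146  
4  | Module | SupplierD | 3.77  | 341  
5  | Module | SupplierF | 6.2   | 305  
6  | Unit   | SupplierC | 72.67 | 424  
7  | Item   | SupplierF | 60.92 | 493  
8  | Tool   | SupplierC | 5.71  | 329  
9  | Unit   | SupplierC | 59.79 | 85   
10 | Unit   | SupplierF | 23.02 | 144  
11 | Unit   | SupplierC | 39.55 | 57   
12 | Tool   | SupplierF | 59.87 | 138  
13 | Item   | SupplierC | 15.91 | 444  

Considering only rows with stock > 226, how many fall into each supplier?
SELECT supplier, COUNT(*)
FROM products
WHERE stock > 226
GROUP BY supplier

Note: WHERE filters rows before grouping.

Result:
  SupplierC: 3
  SupplierD: 3
  SupplierF: 2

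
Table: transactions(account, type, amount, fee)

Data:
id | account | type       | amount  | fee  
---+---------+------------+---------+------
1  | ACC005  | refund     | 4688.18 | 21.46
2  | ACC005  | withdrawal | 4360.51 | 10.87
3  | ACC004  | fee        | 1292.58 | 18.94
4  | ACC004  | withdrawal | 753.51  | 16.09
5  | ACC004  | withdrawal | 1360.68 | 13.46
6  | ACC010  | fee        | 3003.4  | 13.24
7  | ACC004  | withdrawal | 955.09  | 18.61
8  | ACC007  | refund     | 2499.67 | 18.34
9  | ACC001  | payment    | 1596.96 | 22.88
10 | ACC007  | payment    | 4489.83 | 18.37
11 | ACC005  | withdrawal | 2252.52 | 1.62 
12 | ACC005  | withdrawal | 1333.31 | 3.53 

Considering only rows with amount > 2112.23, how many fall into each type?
SELECT type, COUNT(*)
FROM transactions
WHERE amount > 2112.23
GROUP BY type

Note: WHERE filters rows before grouping.

Result:
  fee: 1
  payment: 1
  refund: 2
  withdrawal: 2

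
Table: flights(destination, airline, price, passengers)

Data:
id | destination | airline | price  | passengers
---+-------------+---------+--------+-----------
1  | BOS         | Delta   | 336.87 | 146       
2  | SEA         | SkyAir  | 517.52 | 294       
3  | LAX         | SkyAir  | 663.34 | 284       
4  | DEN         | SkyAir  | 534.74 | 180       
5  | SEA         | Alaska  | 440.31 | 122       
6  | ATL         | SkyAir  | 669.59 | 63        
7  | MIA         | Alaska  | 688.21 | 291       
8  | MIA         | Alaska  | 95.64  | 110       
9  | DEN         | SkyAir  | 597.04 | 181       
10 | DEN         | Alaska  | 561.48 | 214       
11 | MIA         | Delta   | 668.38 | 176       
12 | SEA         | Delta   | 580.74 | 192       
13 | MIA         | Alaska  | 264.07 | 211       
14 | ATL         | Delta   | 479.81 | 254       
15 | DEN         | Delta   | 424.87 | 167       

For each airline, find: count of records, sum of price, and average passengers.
SELECT airline,
       COUNT(*) as cnt,
       SUM(price) as total_price,
       AVG(passengers) as avg_passengers
FROM flights
GROUP BY airline

Result:
  Alaska: 5 records, 2049.71 total price, 189.60 avg passengers
  Delta: 5 records, 2490.67 total price, 187.00 avg passengers
  SkyAir: 5 records, 2982.23 total price, 200.40 avg passengers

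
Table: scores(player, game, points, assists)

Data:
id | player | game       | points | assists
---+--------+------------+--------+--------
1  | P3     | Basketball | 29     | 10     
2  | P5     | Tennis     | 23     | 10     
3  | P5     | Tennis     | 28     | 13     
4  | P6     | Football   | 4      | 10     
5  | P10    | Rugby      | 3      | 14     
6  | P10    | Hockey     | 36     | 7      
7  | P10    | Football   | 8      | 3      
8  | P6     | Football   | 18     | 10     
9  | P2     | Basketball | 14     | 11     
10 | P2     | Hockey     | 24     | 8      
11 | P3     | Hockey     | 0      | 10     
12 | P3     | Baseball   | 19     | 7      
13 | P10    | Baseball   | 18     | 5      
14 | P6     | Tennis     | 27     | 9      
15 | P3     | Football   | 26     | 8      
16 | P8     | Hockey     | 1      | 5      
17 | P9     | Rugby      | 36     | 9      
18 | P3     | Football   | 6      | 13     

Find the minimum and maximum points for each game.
SELECT game, MIN(points), MAX(points)
FROM scores
GROUP BY game

Result:
  Baseball: min=18, max=19
  Basketball: min=14, max=29
  Football: min=4, max=26
  Hockey: min=0, max=36
  Rugby: min=3, max=36
  Tennis: min=23, max=28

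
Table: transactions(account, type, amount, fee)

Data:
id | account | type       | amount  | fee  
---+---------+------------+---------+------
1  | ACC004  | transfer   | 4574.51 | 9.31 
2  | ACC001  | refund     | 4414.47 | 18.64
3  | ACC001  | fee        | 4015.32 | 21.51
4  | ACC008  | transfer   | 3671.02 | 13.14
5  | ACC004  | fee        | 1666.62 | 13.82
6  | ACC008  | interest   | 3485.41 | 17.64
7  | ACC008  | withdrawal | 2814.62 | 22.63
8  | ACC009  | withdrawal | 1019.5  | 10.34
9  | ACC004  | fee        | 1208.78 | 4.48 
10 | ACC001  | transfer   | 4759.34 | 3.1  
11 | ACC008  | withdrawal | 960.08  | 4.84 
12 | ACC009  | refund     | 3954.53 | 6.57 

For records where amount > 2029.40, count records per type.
SELECT type, COUNT(*)
FROM transactions
WHERE amount > 2029.40
GROUP BY type

Note: WHERE filters rows before grouping.

Result:
  fee: 1
  interest: 1
  refund: 2
  transfer: 3
  withdrawal: 1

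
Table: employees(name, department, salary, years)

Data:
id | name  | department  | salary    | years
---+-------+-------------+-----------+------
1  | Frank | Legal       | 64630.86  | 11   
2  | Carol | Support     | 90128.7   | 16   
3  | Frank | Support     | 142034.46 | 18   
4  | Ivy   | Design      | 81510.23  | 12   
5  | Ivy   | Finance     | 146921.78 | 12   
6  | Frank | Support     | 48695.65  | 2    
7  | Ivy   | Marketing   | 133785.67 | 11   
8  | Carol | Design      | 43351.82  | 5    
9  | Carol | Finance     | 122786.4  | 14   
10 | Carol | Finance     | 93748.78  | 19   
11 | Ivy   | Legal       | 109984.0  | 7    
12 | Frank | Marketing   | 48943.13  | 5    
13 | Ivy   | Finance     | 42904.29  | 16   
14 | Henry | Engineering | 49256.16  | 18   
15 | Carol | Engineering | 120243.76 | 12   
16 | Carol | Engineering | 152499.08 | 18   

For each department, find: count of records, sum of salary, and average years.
SELECT department,
       COUNT(*) as cnt,
       SUM(salary) as total_salary,
       AVG(years) as avg_years
FROM employees
GROUP BY department

Result:
  Design: 2 records, 124862.05 total salary, 8.50 avg years
  Engineering: 3 records, 321999.00 total salary, 16.00 avg years
  Finance: 4 records, 406361.25 total salary, 15.25 avg years
  Legal: 2 records, 174614.86 total salary, 9.00 avg years
  Marketing: 2 records, 182728.80 total salary, 8.00 avg years
  Support: 3 records, 280858.81 total salary, 12.00 avg years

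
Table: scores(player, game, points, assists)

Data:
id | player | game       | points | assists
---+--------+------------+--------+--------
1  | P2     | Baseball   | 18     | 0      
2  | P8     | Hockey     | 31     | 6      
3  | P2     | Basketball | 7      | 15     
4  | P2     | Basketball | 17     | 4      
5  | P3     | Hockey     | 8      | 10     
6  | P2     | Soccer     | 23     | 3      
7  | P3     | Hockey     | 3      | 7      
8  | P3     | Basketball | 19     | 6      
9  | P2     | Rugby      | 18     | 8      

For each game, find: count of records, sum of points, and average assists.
SELECT game,
       COUNT(*) as cnt,
       SUM(points) as total_points,
       AVG(assists) as avg_assists
FROM scores
GROUP BY game

Result:
  Baseball: 1 records, 18 total points, 0.00 avg assists
  Basketball: 3 records, 43 total points, 8.33 avg assists
  Hockey: 3 records, 42 total points, 7.67 avg assists
  Rugby: 1 records, 18 total points, 8.00 avg assists
  Soccer: 1 records, 23 total points, 3.00 avg assists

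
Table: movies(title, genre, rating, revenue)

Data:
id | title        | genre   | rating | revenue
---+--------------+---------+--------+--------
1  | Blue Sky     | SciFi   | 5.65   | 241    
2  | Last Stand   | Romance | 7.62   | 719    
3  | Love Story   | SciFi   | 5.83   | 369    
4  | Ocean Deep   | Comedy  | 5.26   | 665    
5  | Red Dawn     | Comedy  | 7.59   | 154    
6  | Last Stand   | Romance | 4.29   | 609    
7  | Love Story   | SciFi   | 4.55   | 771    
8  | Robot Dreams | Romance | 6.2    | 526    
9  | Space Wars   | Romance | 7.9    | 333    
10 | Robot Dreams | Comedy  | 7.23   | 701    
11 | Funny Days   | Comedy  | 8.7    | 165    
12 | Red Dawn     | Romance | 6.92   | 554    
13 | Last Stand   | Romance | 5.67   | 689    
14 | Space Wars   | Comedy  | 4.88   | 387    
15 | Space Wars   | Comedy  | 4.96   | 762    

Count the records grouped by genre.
SELECT genre, COUNT(*) as count
FROM movies
GROUP BY genre

Result:
  Comedy: 6
  Romance: 6
  SciFi: 3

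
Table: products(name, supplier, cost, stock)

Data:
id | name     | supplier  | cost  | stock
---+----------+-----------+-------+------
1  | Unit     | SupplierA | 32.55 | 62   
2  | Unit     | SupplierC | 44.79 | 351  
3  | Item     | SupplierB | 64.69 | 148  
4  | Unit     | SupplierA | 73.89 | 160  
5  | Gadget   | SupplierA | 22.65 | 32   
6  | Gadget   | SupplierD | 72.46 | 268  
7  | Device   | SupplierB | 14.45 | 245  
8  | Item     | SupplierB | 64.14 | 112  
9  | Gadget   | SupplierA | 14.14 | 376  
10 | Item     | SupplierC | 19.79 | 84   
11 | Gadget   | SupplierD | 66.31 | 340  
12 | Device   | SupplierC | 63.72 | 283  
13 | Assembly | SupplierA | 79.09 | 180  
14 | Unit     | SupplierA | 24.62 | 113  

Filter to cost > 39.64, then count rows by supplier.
SELECT supplier, COUNT(*)
FROM products
WHERE cost > 39.64
GROUP BY supplier

Note: WHERE filters rows before grouping.

Result:
  SupplierA: 2
  SupplierB: 2
  SupplierC: 2
  SupplierD: 2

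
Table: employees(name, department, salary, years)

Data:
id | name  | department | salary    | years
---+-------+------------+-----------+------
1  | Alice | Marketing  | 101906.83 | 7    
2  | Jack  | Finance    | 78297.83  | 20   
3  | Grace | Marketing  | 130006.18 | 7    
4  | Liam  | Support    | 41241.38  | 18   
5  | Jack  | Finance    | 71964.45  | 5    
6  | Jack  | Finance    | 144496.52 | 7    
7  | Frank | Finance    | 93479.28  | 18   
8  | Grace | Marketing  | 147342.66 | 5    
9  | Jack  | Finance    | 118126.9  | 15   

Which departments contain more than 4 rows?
SELECT department, COUNT(*) as cnt
FROM employees
GROUP BY department
HAVING COUNT(*) > 4

Result:
  Finance: 5

Note: HAVING filters groups after aggregation, WHERE filters rows before.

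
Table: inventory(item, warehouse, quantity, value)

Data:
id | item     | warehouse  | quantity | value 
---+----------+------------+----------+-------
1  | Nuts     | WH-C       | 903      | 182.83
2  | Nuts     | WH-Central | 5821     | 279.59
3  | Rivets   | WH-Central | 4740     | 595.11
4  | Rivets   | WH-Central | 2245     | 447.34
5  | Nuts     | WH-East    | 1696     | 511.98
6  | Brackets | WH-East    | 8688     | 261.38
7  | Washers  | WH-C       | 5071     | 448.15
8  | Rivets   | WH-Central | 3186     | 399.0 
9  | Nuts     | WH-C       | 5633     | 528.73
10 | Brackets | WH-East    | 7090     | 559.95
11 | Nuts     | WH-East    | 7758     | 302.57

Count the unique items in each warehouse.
SELECT warehouse, COUNT(DISTINCT item)
FROM inventory
GROUP BY warehouse

Result:
  WH-C: 2 distinct
  WH-Central: 2 distinct
  WH-East: 2 distinct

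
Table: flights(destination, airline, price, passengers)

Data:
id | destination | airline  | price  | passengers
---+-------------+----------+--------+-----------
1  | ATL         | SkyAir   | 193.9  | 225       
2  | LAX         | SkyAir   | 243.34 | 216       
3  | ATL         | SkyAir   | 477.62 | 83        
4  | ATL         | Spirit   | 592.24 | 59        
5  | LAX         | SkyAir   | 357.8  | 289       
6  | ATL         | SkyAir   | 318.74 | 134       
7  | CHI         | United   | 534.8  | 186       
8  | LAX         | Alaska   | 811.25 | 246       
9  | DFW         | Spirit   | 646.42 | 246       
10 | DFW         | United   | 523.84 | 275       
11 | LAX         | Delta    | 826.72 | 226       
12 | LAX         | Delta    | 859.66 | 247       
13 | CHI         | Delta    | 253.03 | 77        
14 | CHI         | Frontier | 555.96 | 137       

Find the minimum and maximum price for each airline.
SELECT airline, MIN(price), MAX(price)
FROM flights
GROUP BY airline

Result:
  Alaska: min=811.25, max=811.25
  Delta: min=253.03, max=859.66
  Frontier: min=555.96, max=555.96
  SkyAir: min=193.90, max=477.62
  Spirit: min=592.24, max=646.42
  United: min=523.84, max=534.80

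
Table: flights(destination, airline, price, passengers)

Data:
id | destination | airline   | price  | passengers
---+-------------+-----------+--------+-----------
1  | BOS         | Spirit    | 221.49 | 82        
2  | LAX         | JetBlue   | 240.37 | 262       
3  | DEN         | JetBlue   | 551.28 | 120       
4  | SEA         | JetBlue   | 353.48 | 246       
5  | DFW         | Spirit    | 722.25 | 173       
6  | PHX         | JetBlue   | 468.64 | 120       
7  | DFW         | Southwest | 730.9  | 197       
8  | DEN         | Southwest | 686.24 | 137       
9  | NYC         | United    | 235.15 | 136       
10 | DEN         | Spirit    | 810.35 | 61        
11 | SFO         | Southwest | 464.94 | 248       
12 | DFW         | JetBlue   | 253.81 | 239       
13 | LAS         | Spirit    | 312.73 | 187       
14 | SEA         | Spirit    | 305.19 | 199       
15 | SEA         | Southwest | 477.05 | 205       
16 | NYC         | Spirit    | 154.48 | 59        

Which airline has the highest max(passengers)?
SELECT airline, MAX(passengers) as val
FROM flights
GROUP BY airline
ORDER BY val DESC
LIMIT 1

Result: JetBlue with max(passengers) = 262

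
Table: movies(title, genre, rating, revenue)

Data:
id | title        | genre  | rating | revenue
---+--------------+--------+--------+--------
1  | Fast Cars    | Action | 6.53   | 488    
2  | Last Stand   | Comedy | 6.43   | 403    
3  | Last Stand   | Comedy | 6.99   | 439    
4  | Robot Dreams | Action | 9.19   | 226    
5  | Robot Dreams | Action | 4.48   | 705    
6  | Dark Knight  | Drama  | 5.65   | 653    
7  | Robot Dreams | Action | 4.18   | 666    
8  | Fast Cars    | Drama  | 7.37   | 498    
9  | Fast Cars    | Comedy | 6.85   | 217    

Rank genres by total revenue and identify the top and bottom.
SELECT genre, SUM(revenue)
FROM movies
GROUP BY genre
ORDER BY SUM(revenue)

All groups:
  Comedy: 1059
  Drama: 1151
  Action: 2085

Highest: Action (2085)
Lowest: Comedy (1059)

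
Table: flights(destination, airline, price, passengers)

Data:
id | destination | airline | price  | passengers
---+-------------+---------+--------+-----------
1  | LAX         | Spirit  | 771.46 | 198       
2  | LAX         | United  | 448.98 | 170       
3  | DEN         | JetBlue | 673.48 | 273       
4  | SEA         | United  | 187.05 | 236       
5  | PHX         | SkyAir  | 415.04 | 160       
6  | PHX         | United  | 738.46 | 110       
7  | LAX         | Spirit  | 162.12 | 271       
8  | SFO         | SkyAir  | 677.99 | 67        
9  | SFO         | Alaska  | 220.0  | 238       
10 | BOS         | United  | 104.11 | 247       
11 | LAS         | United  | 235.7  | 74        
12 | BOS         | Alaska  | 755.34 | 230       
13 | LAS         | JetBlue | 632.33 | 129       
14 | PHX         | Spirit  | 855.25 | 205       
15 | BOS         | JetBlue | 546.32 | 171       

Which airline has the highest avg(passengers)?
SELECT airline, AVG(passengers) as val
FROM flights
GROUP BY airline
ORDER BY val DESC
LIMIT 1

Result: Alaska with avg(passengers) = 234.00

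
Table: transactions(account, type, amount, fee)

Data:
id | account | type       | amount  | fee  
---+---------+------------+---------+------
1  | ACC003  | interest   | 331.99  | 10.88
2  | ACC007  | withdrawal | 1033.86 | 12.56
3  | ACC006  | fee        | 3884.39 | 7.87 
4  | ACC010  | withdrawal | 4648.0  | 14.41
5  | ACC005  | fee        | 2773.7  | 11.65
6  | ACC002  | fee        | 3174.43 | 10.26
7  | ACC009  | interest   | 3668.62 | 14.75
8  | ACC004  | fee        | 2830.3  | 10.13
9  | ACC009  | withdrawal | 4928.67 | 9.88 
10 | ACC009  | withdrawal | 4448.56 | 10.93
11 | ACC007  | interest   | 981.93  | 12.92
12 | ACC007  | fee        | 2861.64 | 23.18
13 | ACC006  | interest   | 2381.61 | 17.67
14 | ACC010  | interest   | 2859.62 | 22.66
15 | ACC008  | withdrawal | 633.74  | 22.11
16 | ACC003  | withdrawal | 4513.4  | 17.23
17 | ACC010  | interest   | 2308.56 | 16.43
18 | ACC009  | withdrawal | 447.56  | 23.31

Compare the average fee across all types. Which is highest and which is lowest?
SELECT type, AVG(fee)
FROM transactions
GROUP BY type
ORDER BY AVG(fee)

All groups:
  fee: 12.62
  withdrawal: 15.78
  interest: 15.89

Highest: interest (15.89)
Lowest: fee (12.62)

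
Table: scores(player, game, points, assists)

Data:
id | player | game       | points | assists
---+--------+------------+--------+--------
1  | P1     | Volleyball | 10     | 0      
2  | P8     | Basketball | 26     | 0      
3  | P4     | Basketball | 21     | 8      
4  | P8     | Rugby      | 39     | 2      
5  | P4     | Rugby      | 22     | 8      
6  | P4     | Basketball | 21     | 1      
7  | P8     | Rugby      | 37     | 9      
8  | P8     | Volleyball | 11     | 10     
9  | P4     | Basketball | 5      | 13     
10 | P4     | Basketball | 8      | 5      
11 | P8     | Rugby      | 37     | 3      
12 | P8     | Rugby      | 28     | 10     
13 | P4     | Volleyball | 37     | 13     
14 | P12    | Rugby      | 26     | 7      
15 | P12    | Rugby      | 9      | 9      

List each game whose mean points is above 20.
SELECT game, AVG(points)
FROM scores
GROUP BY game
HAVING AVG(points) > 20

Result:
  Rugby: avg=28.29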